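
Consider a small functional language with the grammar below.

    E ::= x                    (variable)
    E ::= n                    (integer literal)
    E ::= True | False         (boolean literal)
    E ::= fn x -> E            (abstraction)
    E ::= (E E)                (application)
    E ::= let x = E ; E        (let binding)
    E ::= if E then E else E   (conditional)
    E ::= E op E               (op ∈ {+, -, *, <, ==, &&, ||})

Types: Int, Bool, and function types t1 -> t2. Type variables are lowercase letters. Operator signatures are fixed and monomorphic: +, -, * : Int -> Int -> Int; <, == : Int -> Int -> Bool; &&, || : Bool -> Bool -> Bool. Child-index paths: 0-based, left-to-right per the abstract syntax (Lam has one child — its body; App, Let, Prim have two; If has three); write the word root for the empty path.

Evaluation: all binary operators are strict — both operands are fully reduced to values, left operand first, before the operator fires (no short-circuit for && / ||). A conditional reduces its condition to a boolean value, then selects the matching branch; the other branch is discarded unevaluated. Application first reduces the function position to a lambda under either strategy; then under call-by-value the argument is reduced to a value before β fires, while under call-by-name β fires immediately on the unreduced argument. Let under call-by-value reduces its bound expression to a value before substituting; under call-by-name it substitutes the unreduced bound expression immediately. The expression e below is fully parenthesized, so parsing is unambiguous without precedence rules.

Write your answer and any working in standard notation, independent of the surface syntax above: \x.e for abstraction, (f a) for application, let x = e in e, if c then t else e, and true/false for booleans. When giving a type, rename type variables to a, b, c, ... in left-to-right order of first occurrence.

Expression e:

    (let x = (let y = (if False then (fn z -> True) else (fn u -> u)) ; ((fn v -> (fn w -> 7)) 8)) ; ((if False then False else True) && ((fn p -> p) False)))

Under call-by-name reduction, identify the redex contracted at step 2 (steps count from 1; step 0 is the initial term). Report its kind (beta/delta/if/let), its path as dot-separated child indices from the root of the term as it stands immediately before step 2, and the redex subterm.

Answer: if at 0 : (if false then false else true)

Derivation:
step 0: (let x = (let y = (if false then (\z.true) else (\u.u)) in ((\v.(\w.7)) 8)) in ((if false then false else true) && ((\p.p) false)))
step 1: [let@root] ((if false then false else true) && ((\p.p) false))
step 2: [if@0] (true && ((\p.p) false))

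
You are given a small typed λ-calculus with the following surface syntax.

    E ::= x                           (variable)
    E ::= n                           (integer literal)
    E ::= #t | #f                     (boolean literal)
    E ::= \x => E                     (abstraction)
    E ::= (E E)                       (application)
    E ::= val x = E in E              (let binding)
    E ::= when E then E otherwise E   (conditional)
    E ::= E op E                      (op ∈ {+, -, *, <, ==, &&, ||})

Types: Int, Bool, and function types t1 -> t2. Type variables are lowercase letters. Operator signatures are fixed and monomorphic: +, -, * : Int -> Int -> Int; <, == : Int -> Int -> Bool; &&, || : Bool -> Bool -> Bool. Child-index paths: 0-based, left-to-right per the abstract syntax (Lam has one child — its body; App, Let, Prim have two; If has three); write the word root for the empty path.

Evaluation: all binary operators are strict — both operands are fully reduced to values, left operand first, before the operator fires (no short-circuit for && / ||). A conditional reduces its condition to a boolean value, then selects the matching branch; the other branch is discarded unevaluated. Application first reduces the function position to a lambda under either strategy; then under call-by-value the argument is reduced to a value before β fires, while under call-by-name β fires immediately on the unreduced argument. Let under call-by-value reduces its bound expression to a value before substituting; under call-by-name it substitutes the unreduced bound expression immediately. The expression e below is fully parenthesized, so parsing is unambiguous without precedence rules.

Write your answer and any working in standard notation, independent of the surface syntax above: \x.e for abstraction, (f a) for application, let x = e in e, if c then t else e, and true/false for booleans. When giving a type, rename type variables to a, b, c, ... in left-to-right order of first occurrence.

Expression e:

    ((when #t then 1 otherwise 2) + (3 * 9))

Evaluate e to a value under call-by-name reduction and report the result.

Derivation:
step 0: ((if true then 1 else 2) + (3 * 9))
step 1: [if@0] (1 + (3 * 9))
step 2: [delta@1] (1 + 27)
step 3: [delta@root] 28

Answer: 28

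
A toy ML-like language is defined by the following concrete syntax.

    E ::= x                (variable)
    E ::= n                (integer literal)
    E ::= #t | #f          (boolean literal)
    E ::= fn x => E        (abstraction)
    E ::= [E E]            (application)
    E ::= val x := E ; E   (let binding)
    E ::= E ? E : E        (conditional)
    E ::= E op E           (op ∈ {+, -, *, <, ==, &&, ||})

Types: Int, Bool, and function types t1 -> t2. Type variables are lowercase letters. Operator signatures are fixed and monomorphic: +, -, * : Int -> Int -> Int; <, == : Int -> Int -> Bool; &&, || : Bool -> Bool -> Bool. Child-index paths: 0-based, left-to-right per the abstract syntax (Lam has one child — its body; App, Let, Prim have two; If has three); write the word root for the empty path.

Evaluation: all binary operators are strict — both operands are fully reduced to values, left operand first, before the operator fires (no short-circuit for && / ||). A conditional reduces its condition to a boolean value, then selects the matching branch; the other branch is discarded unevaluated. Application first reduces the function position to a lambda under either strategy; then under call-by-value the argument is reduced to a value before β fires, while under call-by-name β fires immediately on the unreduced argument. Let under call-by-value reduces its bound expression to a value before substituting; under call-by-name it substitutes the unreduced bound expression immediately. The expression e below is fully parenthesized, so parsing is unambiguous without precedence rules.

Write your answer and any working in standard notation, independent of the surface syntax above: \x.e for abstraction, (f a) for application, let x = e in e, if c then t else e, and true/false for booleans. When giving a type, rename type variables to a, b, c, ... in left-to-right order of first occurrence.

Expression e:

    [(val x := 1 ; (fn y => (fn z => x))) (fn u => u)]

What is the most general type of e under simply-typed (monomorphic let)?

Trace:
let x : Int
x : Int
\z._ : b -> Int
\y._ : a -> b -> Int
u : c
\u._ : c -> c
  unify a -> b -> Int ~ (c -> c) -> d
  unify a ~ c -> c
  unify b -> Int ~ d
_ _ : b -> Int

Answer: a -> Int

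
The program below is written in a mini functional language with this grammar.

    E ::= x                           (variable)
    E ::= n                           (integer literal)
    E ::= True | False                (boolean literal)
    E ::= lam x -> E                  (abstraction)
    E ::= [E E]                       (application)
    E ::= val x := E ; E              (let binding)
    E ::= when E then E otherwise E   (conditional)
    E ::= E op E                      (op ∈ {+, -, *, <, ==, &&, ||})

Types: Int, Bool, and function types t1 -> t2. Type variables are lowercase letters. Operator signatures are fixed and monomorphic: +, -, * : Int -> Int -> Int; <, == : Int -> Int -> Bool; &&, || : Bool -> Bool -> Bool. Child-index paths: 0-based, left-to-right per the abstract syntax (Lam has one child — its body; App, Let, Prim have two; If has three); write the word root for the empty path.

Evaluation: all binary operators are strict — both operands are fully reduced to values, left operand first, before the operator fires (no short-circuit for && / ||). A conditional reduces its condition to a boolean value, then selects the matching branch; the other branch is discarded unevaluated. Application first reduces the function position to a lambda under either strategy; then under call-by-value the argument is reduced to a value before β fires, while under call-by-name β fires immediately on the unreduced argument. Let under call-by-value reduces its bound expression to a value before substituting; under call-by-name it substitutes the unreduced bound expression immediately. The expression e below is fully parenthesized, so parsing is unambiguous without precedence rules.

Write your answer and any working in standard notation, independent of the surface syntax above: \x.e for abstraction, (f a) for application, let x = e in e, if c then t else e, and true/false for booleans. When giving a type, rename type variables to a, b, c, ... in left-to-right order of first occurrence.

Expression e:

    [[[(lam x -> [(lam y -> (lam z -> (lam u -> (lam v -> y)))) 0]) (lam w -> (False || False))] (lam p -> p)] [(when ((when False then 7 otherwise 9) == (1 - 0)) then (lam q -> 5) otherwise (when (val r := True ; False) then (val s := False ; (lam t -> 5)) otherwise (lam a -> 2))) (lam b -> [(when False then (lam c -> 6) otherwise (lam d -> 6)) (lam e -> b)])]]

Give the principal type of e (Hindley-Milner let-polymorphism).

Answer: a -> Int

Trace:
y : b
\v._ : e -> b
\u._ : d -> e -> b
\z._ : c -> d -> e -> b
\y._ : b -> c -> d -> e -> b
  unify b -> c -> d -> e -> b ~ Int -> f
  unify b ~ Int
  unify c -> d -> e -> Int ~ f
_ _ : c -> d -> e -> Int
\x._ : a -> c -> d -> e -> Int
  unify Bool ~ Bool
  unify Bool ~ Bool
\w._ : g -> Bool
  unify a -> c -> d -> e -> Int ~ (g -> Bool) -> h
  unify a ~ g -> Bool
  unify c -> d -> e -> Int ~ h
_ _ : c -> d -> e -> Int
p : i
\p._ : i -> i
  unify c -> d -> e -> Int ~ (i -> i) -> j
  unify c ~ i -> i
  unify d -> e -> Int ~ j
_ _ : d -> e -> Int
  unify Bool ~ Bool
  unify Int ~ Int
  unify Int ~ Int
  unify Int ~ Int
  unify Int ~ Int
  unify Int ~ Int
  unify Bool ~ Bool
\q._ : k -> Int
let r : Bool
  unify Bool ~ Bool
let s : Bool
\t._ : l -> Int
\a._ : m -> Int
  unify l -> Int ~ m -> Int
  unify l ~ m
  unify Int ~ Int
  unify k -> Int ~ m -> Int
  unify k ~ m
  unify Int ~ Int
  unify Bool ~ Bool
\c._ : o -> Int
\d._ : p -> Int
  unify o -> Int ~ p -> Int
  unify o ~ p
  unify Int ~ Int
b : n
\e._ : q -> n
  unify p -> Int ~ (q -> n) -> r
  unify p ~ q -> n
  unify Int ~ r
_ _ : Int
\b._ : n -> Int
  unify m -> Int ~ (n -> Int) -> s
  unify m ~ n -> Int
  unify Int ~ s
_ _ : Int
  unify d -> e -> Int ~ Int -> t
  unify d ~ Int
  unify e -> Int ~ t
_ _ : e -> Int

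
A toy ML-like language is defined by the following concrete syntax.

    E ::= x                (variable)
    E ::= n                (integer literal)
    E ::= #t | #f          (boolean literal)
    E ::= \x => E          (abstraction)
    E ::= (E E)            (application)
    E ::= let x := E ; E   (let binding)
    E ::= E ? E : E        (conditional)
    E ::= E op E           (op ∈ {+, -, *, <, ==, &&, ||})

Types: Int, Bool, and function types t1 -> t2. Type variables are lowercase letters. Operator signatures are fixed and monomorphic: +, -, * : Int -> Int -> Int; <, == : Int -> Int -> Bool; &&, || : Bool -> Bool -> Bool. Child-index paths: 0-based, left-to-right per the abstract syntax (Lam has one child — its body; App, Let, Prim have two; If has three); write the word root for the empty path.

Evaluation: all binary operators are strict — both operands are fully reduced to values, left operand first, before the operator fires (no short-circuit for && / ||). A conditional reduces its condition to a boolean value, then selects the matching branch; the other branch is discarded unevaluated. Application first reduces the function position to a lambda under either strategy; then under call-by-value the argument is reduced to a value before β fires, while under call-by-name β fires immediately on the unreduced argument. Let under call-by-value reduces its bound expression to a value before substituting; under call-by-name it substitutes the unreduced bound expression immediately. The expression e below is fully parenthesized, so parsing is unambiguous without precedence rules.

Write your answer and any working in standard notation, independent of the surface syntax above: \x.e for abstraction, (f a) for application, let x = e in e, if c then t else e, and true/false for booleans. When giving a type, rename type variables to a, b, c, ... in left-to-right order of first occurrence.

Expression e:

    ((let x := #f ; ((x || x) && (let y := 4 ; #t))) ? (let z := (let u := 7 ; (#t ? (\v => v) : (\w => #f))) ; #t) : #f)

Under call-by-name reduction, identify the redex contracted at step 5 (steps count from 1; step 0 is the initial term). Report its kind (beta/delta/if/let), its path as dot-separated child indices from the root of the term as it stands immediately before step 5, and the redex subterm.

Answer: if at root : (if false then (let z = (let u = 7 in (if true then (\v.v) else (\w.false))) in true) else false)

Working:
step 0: (if (let x = false in ((x || x) && (let y = 4 in true))) then (let z = (let u = 7 in (if true then (\v.v) else (\w.false))) in true) else false)
step 1: [let@0] (if ((false || false) && (let y = 4 in true)) then (let z = (let u = 7 in (if true then (\v.v) else (\w.false))) in true) else false)
step 2: [delta@0.0] (if (false && (let y = 4 in true)) then (let z = (let u = 7 in (if true then (\v.v) else (\w.false))) in true) else false)
step 3: [let@0.1] (if (false && true) then (let z = (let u = 7 in (if true then (\v.v) else (\w.false))) in true) else false)
step 4: [delta@0] (if false then (let z = (let u = 7 in (if true then (\v.v) else (\w.false))) in true) else false)
step 5: [if@root] false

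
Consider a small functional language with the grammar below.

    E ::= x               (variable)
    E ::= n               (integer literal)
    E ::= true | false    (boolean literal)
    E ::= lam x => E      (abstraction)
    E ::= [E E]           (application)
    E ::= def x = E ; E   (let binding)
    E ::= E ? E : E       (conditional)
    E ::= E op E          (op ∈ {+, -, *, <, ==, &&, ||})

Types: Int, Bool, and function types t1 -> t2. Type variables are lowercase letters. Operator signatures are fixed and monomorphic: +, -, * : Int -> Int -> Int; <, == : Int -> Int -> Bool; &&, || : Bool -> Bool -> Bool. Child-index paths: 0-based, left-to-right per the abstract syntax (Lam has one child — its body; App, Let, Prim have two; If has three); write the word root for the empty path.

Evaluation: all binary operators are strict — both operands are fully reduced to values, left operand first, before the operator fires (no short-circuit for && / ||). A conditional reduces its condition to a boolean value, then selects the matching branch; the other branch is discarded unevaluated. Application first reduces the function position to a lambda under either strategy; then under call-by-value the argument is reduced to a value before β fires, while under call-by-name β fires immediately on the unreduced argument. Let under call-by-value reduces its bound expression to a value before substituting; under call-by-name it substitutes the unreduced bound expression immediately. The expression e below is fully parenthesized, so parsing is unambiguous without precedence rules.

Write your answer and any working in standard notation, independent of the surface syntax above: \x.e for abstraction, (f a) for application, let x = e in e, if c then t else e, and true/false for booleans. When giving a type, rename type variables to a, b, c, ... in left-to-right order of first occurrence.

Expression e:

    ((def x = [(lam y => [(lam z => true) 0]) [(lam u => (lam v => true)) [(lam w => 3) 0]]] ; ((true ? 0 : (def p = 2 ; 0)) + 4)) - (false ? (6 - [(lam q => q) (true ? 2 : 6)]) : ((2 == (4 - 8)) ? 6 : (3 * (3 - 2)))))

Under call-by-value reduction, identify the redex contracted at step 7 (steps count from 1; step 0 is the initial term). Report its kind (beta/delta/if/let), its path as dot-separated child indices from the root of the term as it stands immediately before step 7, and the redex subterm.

Answer: delta at 0 : (0 + 4)

Working:
step 0: ((let x = ((\y.((\z.true) 0)) ((\u.(\v.true)) ((\w.3) 0))) in ((if true then 0 else (let p = 2 in 0)) + 4)) - (if false then (6 - ((\q.q) (if true then 2 else 6))) else (if (2 == (4 - 8)) then 6 else (3 * (3 - 2)))))
step 1: [beta@0.0.1.1] ((let x = ((\y.((\z.true) 0)) ((\u.(\v.true)) 3)) in ((if true then 0 else (let p = 2 in 0)) + 4)) - (if false then (6 - ((\q.q) (if true then 2 else 6))) else (if (2 == (4 - 8)) then 6 else (3 * (3 - 2)))))
step 2: [beta@0.0.1] ((let x = ((\y.((\z.true) 0)) (\v.true)) in ((if true then 0 else (let p = 2 in 0)) + 4)) - (if false then (6 - ((\q.q) (if true then 2 else 6))) else (if (2 == (4 - 8)) then 6 else (3 * (3 - 2)))))
step 3: [beta@0.0] ((let x = ((\z.true) 0) in ((if true then 0 else (let p = 2 in 0)) + 4)) - (if false then (6 - ((\q.q) (if true then 2 else 6))) else (if (2 == (4 - 8)) then 6 else (3 * (3 - 2)))))
step 4: [beta@0.0] ((let x = true in ((if true then 0 else (let p = 2 in 0)) + 4)) - (if false then (6 - ((\q.q) (if true then 2 else 6))) else (if (2 == (4 - 8)) then 6 else (3 * (3 - 2)))))
step 5: [let@0] (((if true then 0 else (let p = 2 in 0)) + 4) - (if false then (6 - ((\q.q) (if true then 2 else 6))) else (if (2 == (4 - 8)) then 6 else (3 * (3 - 2)))))
step 6: [if@0.0] ((0 + 4) - (if false then (6 - ((\q.q) (if true then 2 else 6))) else (if (2 == (4 - 8)) then 6 else (3 * (3 - 2)))))
step 7: [delta@0] (4 - (if false then (6 - ((\q.q) (if true then 2 else 6))) else (if (2 == (4 - 8)) then 6 else (3 * (3 - 2)))))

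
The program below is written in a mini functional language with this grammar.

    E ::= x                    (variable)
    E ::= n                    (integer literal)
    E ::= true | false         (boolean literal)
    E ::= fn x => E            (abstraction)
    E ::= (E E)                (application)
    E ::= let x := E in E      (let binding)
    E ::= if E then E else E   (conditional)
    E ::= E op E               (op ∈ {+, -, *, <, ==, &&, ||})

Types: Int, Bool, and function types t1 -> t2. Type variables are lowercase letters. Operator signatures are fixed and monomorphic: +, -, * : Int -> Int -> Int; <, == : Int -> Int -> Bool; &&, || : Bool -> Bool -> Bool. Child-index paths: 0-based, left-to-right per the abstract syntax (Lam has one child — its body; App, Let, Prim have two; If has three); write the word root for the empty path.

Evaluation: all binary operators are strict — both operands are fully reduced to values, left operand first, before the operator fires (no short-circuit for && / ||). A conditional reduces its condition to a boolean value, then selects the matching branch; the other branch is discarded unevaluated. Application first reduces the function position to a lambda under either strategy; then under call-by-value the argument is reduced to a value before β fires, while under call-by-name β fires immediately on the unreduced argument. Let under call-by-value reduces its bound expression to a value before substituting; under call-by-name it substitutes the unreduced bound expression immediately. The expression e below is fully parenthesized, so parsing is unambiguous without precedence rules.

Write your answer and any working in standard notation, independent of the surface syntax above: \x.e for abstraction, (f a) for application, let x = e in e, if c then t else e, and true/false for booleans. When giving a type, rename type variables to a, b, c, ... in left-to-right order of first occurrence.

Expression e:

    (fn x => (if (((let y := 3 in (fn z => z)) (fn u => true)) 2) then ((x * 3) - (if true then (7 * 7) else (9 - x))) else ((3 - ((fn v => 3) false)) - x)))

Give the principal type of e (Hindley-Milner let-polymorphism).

Answer: Int -> Int

Derivation:
let y : Int
z : b
\z._ : b -> b
\u._ : c -> Bool
  unify b -> b ~ (c -> Bool) -> d
  unify b ~ c -> Bool
  unify c -> Bool ~ d
_ _ : c -> Bool
  unify c -> Bool ~ Int -> e
  unify c ~ Int
  unify Bool ~ e
_ _ : Bool
  unify Bool ~ Bool
x : a
  unify a ~ Int
  unify Int ~ Int
  unify Int ~ Int
  unify Bool ~ Bool
  unify Int ~ Int
  unify Int ~ Int
  unify Int ~ Int
x : Int
  unify Int ~ Int
  unify Int ~ Int
  unify Int ~ Int
  unify Int ~ Int
\v._ : f -> Int
  unify f -> Int ~ Bool -> g
  unify f ~ Bool
  unify Int ~ g
_ _ : Int
  unify Int ~ Int
  unify Int ~ Int
x : Int
  unify Int ~ Int
  unify Int ~ Int
\x._ : Int -> Int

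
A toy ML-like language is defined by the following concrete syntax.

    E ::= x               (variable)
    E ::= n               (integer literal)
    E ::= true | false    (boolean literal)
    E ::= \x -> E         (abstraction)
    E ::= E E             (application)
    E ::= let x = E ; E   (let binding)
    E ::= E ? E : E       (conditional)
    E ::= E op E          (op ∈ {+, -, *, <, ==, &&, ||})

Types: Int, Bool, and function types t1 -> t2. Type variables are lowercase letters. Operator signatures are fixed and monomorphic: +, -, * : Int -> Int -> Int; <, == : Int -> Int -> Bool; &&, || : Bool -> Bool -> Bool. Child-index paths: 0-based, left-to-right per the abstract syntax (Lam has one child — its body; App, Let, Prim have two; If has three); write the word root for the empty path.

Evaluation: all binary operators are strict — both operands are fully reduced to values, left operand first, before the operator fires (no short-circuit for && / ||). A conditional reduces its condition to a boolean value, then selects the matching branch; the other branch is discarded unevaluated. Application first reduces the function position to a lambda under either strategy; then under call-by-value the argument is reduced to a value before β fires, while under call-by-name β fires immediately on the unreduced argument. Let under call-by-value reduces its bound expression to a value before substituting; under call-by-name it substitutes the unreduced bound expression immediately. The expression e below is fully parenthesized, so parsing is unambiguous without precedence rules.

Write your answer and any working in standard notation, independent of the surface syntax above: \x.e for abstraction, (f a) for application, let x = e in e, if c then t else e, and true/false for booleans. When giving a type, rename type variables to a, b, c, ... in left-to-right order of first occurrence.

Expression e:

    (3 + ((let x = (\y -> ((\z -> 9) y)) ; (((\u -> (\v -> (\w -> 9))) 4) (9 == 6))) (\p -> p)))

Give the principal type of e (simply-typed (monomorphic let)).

Working:
  unify Int ~ Int
\z._ : b -> Int
y : a
  unify b -> Int ~ a -> c
  unify b ~ a
  unify Int ~ c
_ _ : Int
\y._ : a -> Int
let x : a -> Int
\w._ : f -> Int
\v._ : e -> f -> Int
\u._ : d -> e -> f -> Int
  unify d -> e -> f -> Int ~ Int -> g
  unify d ~ Int
  unify e -> f -> Int ~ g
_ _ : e -> f -> Int
  unify Int ~ Int
  unify Int ~ Int
  unify e -> f -> Int ~ Bool -> h
  unify e ~ Bool
  unify f -> Int ~ h
_ _ : f -> Int
p : i
\p._ : i -> i
  unify f -> Int ~ (i -> i) -> j
  unify f ~ i -> i
  unify Int ~ j
_ _ : Int
  unify Int ~ Int

Answer: Int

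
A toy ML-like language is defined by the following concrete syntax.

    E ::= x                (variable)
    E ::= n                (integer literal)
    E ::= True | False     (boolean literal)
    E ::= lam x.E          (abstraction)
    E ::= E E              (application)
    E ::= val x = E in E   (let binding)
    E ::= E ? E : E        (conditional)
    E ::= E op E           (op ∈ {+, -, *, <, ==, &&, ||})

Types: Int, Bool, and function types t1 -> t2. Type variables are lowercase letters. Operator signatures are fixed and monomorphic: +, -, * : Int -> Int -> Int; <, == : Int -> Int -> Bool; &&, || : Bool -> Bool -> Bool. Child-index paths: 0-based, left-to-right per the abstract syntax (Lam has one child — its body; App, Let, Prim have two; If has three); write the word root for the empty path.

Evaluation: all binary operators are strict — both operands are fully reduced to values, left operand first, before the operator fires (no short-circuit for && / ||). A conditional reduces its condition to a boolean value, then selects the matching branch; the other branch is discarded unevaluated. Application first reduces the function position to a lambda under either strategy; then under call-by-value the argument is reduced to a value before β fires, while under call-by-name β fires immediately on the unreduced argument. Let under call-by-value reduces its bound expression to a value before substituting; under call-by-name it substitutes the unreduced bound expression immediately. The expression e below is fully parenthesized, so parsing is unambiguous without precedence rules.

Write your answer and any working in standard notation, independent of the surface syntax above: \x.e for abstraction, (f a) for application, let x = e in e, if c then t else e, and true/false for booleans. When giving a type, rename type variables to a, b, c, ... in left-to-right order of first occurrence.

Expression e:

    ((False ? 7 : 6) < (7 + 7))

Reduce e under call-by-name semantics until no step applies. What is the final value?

Answer: true

Derivation:
step 0: ((if false then 7 else 6) < (7 + 7))
step 1: [if@0] (6 < (7 + 7))
step 2: [delta@1] (6 < 14)
step 3: [delta@root] true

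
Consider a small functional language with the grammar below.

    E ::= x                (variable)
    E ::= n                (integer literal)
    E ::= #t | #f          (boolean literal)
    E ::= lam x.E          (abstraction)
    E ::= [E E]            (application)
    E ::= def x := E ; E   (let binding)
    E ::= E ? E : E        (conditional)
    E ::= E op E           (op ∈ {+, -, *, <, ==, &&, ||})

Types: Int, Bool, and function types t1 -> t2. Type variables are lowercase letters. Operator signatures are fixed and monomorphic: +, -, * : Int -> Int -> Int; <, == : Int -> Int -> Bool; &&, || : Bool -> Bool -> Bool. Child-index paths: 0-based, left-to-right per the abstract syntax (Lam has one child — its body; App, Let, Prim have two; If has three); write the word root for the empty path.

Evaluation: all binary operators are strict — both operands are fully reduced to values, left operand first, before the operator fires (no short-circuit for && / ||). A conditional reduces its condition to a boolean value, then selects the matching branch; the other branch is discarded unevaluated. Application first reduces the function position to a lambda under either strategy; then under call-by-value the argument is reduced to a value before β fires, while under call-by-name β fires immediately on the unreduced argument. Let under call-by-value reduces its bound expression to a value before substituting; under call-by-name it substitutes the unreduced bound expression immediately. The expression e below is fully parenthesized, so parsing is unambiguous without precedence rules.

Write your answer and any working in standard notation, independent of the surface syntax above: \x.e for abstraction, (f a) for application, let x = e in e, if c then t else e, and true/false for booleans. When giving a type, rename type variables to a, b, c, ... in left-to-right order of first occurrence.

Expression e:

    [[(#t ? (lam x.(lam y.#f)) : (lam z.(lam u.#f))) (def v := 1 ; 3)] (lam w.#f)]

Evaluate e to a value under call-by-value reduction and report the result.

Derivation:
step 0: (((if true then (\x.(\y.false)) else (\z.(\u.false))) (let v = 1 in 3)) (\w.false))
step 1: [if@0.0] (((\x.(\y.false)) (let v = 1 in 3)) (\w.false))
step 2: [let@0.1] (((\x.(\y.false)) 3) (\w.false))
step 3: [beta@0] ((\y.false) (\w.false))
step 4: [beta@root] false

Answer: false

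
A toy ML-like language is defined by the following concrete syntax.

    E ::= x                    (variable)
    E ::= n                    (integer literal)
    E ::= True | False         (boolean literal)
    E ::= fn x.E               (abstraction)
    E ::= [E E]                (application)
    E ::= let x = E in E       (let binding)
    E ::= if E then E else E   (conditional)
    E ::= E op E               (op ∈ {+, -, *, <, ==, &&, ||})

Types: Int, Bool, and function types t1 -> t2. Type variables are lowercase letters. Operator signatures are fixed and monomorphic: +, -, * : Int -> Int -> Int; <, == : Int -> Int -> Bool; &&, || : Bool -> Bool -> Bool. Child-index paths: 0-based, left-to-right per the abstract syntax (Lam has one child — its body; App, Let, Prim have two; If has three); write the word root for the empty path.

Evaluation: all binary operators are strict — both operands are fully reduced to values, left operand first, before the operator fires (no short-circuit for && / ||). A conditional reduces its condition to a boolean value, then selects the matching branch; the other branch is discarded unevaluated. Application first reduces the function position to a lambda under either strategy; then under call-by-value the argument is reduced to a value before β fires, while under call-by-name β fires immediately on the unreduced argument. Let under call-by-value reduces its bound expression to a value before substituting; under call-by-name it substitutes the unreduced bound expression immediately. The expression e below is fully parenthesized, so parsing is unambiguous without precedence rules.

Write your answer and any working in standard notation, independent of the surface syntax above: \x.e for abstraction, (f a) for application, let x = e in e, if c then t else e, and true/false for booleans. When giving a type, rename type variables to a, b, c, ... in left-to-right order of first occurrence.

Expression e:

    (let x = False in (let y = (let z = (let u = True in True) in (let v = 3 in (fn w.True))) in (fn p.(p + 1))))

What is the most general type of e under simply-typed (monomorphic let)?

Answer: Int -> Int

Working:
let x : Bool
let u : Bool
let z : Bool
let v : Int
\w._ : a -> Bool
let y : a -> Bool
p : b
  unify b ~ Int
  unify Int ~ Int
\p._ : Int -> Int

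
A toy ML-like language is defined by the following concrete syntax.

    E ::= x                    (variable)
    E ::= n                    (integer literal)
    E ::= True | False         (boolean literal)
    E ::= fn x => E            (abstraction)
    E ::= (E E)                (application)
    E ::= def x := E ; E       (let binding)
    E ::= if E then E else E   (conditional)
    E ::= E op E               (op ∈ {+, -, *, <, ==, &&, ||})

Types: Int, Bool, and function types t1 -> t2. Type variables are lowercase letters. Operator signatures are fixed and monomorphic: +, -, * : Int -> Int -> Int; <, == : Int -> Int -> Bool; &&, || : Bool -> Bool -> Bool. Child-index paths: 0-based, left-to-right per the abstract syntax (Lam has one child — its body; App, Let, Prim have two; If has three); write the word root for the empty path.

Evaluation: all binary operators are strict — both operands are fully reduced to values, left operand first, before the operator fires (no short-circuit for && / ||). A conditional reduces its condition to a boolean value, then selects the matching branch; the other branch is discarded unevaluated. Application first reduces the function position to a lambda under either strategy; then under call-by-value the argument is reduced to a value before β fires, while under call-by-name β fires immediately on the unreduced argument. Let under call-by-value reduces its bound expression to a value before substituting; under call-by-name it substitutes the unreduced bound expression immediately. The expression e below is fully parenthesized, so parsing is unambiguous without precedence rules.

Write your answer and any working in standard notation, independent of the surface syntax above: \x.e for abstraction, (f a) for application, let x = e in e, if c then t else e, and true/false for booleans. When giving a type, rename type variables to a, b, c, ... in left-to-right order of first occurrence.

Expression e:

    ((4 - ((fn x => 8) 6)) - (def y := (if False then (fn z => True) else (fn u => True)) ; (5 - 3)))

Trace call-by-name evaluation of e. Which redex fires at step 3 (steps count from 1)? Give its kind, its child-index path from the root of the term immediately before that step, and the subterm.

Trace:
step 0: ((4 - ((\x.8) 6)) - (let y = (if false then (\z.true) else (\u.true)) in (5 - 3)))
step 1: [beta@0.1] ((4 - 8) - (let y = (if false then (\z.true) else (\u.true)) in (5 - 3)))
step 2: [delta@0] (-4 - (let y = (if false then (\z.true) else (\u.true)) in (5 - 3)))
step 3: [let@1] (-4 - (5 - 3))

Answer: let at 1 : (let y = (if false then (\z.true) else (\u.true)) in (5 - 3))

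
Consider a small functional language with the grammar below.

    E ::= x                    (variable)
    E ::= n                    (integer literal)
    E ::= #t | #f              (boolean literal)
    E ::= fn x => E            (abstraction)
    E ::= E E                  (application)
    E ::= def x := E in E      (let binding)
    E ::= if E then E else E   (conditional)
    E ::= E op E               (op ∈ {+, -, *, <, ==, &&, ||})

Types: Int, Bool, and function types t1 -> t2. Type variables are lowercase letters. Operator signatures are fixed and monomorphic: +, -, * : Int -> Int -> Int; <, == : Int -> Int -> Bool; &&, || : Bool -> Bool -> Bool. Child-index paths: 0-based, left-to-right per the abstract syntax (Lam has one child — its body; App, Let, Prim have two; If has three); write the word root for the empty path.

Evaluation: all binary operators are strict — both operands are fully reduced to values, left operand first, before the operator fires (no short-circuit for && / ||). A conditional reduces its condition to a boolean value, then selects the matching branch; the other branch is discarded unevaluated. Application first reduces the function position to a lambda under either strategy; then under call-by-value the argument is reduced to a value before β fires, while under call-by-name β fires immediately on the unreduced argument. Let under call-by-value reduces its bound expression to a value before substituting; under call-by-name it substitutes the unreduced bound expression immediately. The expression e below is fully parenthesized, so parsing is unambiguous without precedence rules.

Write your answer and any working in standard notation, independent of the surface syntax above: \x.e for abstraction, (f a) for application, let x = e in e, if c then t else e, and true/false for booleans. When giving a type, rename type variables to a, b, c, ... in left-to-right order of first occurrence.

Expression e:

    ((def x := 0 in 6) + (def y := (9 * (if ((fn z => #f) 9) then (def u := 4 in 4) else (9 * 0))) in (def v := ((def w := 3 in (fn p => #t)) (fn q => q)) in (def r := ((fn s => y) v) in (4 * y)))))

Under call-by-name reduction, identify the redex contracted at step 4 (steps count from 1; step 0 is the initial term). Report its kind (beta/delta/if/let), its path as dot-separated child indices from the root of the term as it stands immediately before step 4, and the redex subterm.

Trace:
step 0: ((let x = 0 in 6) + (let y = (9 * (if ((\z.false) 9) then (let u = 4 in 4) else (9 * 0))) in (let v = ((let w = 3 in (\p.true)) (\q.q)) in (let r = ((\s.y) v) in (4 * y)))))
step 1: [let@0] (6 + (let y = (9 * (if ((\z.false) 9) then (let u = 4 in 4) else (9 * 0))) in (let v = ((let w = 3 in (\p.true)) (\q.q)) in (let r = ((\s.y) v) in (4 * y)))))
step 2: [let@1] (6 + (let v = ((let w = 3 in (\p.true)) (\q.q)) in (let r = ((\s.(9 * (if ((\z.false) 9) then (let u = 4 in 4) else (9 * 0)))) v) in (4 * (9 * (if ((\z.false) 9) then (let u = 4 in 4) else (9 * 0)))))))
step 3: [let@1] (6 + (let r = ((\s.(9 * (if ((\z.false) 9) then (let u = 4 in 4) else (9 * 0)))) ((let w = 3 in (\p.true)) (\q.q))) in (4 * (9 * (if ((\z.false) 9) then (let u = 4 in 4) else (9 * 0))))))
step 4: [let@1] (6 + (4 * (9 * (if ((\z.false) 9) then (let u = 4 in 4) else (9 * 0)))))

Answer: let at 1 : (let r = ((\s.(9 * (if ((\z.false) 9) then (let u = 4 in 4) else (9 * 0)))) ((let w = 3 in (\p.true)) (\q.q))) in (4 * (9 * (if ((\z.false) 9) then (let u = 4 in 4) else (9 * 0)))))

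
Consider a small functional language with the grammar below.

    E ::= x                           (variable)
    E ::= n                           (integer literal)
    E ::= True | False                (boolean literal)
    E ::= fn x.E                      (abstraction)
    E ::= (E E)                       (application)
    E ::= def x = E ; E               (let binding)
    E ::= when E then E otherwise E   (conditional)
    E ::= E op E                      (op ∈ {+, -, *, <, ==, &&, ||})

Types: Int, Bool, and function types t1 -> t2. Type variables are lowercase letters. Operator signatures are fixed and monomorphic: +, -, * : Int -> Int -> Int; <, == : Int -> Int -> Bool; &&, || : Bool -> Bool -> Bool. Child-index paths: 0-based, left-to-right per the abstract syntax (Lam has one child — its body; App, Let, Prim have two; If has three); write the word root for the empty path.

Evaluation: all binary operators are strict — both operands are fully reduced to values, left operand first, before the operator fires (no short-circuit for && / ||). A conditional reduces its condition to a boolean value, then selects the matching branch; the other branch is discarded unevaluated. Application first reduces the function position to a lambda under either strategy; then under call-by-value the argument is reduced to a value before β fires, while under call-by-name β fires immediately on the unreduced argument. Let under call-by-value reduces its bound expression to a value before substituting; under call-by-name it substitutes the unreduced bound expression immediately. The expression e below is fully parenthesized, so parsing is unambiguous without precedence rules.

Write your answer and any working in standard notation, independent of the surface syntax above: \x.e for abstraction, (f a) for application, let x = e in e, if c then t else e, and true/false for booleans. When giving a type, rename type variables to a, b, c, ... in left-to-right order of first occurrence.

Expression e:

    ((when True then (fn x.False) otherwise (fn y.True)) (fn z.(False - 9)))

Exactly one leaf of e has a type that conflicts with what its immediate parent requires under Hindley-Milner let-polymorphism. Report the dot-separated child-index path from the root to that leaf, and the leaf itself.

Working:
  unify Bool ~ Bool
\x._ : a -> Bool
\y._ : b -> Bool
  unify a -> Bool ~ b -> Bool
  unify a ~ b
  unify Bool ~ Bool
  unify Bool ~ Int
  FAIL: mismatch Bool ~ Int

Answer: 1.0.0 : false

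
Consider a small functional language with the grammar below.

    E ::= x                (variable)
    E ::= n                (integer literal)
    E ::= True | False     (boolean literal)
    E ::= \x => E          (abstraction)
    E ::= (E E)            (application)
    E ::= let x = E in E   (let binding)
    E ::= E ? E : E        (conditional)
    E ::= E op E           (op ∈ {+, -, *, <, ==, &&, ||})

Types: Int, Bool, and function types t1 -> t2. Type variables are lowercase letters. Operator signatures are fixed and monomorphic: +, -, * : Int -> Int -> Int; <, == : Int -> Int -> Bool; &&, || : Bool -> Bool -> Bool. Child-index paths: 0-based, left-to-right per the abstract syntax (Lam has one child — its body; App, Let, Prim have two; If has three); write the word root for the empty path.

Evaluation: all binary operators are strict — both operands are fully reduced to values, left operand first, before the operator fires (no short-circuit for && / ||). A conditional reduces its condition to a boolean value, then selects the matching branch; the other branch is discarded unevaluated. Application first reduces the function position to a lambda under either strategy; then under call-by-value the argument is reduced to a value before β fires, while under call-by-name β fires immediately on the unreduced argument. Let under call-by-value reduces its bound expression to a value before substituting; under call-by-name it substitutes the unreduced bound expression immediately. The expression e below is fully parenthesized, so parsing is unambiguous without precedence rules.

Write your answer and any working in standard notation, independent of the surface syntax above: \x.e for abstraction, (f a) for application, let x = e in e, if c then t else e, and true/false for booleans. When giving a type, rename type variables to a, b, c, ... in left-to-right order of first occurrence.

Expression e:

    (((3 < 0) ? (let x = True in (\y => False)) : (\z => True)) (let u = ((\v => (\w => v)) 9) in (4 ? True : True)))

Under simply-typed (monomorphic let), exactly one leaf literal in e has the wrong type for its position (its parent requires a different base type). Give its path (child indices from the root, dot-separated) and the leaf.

Derivation:
  unify Int ~ Int
  unify Int ~ Int
  unify Bool ~ Bool
let x : Bool
\y._ : a -> Bool
\z._ : b -> Bool
  unify a -> Bool ~ b -> Bool
  unify a ~ b
  unify Bool ~ Bool
v : c
\w._ : d -> c
\v._ : c -> d -> c
  unify c -> d -> c ~ Int -> e
  unify c ~ Int
  unify d -> Int ~ e
_ _ : d -> Int
let u : d -> Int
  unify Int ~ Bool
  FAIL: mismatch Int ~ Bool

Answer: 1.1.0 : 4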